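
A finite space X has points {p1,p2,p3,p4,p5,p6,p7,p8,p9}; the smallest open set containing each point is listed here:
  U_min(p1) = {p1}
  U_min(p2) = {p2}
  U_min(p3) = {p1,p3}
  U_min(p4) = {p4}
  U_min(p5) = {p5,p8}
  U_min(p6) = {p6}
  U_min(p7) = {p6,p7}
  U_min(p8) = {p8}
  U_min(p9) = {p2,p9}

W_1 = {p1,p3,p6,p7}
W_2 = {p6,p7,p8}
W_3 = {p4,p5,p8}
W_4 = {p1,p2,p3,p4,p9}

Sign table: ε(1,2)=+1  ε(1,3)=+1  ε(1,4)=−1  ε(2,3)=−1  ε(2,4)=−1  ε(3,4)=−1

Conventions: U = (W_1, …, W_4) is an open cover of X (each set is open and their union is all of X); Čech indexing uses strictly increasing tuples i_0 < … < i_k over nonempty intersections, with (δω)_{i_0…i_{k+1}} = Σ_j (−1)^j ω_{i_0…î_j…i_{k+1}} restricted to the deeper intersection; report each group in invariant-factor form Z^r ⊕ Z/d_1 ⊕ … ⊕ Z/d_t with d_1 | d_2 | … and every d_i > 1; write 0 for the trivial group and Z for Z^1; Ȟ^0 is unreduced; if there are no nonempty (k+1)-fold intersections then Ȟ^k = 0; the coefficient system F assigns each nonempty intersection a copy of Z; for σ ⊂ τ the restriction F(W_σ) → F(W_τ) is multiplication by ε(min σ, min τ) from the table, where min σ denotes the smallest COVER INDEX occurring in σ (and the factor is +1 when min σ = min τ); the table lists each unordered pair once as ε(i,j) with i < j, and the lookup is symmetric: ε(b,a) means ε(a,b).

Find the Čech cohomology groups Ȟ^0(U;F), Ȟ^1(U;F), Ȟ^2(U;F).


Ȟ^0 ≅ 0, Ȟ^1 ≅ Z/2 and Ȟ^2 ≅ 0

intersection data:
  W12={p6,p7} W14={p1,p3} W23={p8} W34={p4}
C dims 4,4; δ0: rk 4, SNF 1^3·2
Ȟ^0 = (4 − 4) − 0 = 0, so Ȟ^0 ≅ 0
Ȟ^1 = (4 − 0) − 4 = 0 plus torsion [2], so Ȟ^1 ≅ Z/2
Ȟ^2 = (0 − 0) − 0 = 0, so Ȟ^2 ≅ 0


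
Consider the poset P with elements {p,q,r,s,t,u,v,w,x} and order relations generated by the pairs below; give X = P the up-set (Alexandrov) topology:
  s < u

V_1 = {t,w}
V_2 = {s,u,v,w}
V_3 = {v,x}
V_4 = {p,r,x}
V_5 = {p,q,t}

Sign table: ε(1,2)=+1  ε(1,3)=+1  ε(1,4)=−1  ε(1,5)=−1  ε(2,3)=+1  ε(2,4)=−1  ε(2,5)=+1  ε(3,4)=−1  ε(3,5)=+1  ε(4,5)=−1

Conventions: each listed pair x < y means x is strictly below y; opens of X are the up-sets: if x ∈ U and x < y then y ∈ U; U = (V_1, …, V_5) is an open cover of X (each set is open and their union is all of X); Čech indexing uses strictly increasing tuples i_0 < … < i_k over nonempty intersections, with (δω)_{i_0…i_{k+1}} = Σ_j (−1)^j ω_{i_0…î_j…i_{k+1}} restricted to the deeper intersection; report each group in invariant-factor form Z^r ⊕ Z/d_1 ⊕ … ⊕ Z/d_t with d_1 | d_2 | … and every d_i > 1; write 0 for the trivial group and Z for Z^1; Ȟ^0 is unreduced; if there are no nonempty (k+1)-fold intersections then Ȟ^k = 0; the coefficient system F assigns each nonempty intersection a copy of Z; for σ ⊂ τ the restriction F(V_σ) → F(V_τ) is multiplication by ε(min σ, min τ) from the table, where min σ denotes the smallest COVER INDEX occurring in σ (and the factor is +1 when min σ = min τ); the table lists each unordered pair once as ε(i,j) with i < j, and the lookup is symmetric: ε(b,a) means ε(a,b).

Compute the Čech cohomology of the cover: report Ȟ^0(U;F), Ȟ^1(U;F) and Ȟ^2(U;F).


Ȟ^0(U;F) ≅ 0; Ȟ^1(U;F) ≅ Z/2; Ȟ^2(U;F) ≅ 0

nonempty intersections:
  V12={w} V15={t} V23={v} V34={x} V45={p}
C dims 5,5; δ0: rk 5, SNF 1^4·2
Ȟ^0: (5−5)−0=0 ⇒ 0
Ȟ^1: (5−0)−5=0 plus torsion [2] ⇒ Z/2
Ȟ^2: (0−0)−0=0 ⇒ 0


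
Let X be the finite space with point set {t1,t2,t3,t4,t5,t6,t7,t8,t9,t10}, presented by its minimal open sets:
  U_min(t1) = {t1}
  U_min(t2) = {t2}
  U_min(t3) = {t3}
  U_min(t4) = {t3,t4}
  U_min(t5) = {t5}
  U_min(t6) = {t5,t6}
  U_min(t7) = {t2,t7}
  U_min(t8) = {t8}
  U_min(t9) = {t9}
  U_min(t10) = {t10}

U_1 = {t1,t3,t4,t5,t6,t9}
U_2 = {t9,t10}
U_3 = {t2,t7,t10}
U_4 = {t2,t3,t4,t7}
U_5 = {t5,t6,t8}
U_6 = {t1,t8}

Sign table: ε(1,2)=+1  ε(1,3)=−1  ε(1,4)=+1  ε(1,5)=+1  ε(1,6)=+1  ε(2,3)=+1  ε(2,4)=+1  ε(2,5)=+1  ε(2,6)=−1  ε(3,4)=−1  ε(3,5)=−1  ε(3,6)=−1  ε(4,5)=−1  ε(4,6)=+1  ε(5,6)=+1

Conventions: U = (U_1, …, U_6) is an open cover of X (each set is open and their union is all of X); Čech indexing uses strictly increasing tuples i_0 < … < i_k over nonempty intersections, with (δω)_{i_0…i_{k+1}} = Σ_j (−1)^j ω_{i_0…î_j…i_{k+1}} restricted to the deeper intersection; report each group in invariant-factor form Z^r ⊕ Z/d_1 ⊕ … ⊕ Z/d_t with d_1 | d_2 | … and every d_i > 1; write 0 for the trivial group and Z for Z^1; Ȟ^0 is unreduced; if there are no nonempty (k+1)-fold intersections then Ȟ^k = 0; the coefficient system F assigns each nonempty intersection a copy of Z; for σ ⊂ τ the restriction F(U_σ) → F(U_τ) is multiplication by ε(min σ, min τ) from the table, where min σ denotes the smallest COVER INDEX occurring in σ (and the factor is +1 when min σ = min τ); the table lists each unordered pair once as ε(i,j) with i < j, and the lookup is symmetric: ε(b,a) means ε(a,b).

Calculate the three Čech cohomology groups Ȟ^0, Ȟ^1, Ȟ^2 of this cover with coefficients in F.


cover nerve:
  U12={t9} U14={t3,t4} U15={t5,t6} U16={t1} U23={t10} U34={t2,t7} U56={t8}
C dims 6,7; δ0: rk 6, SNF 1^5·2
Ȟ^0: (6−6)−0=0 ⇒ 0
Ȟ^1: (7−0)−6=1 plus torsion [2] ⇒ Z ⊕ Z/2
Ȟ^2: (0−0)−0=0 ⇒ 0

Ȟ^0 = 0, Ȟ^1 = Z ⊕ Z/2, Ȟ^2 = 0


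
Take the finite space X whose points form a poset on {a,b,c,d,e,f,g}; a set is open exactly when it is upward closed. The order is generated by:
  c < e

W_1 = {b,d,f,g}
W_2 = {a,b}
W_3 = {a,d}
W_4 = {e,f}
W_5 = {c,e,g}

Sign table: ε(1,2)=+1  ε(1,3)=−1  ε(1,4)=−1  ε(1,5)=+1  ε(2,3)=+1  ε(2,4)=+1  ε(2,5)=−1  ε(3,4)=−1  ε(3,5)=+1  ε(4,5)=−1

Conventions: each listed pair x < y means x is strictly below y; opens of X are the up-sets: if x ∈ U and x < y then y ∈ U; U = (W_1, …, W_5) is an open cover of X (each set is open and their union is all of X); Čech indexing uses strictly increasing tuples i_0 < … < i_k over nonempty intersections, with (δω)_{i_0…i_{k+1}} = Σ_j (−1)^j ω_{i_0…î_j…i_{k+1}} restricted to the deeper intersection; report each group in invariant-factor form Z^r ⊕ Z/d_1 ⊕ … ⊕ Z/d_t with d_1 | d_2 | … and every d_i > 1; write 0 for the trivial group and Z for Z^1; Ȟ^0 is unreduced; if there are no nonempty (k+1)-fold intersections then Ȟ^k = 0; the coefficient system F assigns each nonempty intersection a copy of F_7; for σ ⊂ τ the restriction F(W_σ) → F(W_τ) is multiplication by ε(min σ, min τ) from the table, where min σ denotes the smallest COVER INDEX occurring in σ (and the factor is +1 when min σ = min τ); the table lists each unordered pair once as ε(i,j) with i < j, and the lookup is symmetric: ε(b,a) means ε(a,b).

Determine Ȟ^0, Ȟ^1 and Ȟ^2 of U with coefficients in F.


Ȟ^0(U;F) ≅ 0; Ȟ^1(U;F) ≅ Z/7; Ȟ^2(U;F) ≅ 0

nonempty overlaps:
  W12={b} W13={d} W14={f} W15={g} W23={a} W45={e}
C dims 5,6; δ0: rk_F7 5
degree 0: 5−5−0 = 0 → Ȟ^0 ≅ 0
degree 1: 6−0−5 = 1 → Ȟ^1 ≅ Z/7
degree 2: 0−0−0 = 0 → Ȟ^2 ≅ 0


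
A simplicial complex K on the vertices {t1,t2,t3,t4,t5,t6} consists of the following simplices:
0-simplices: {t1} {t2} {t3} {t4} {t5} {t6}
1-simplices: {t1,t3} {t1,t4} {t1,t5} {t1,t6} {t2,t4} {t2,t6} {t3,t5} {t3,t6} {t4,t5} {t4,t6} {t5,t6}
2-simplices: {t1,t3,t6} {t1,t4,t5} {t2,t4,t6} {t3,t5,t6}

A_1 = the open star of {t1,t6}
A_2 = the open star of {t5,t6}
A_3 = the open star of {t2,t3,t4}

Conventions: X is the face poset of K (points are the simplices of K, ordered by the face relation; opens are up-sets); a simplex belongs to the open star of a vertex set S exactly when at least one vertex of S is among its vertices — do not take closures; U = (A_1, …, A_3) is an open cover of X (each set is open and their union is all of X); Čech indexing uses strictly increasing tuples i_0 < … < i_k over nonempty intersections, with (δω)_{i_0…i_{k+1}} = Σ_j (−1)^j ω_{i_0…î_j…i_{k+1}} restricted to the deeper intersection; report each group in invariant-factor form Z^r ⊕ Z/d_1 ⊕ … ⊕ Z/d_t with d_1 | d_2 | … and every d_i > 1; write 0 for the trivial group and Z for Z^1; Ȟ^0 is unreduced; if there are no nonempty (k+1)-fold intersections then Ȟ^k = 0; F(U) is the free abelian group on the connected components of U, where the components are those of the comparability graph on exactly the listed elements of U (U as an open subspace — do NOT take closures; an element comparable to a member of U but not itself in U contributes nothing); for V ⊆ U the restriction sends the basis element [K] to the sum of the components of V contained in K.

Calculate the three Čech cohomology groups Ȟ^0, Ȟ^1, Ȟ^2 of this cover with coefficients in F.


Ȟ^0(U;F) ≅ Z, Ȟ^1(U;F) ≅ Z^2 and Ȟ^2(U;F) ≅ 0

nonempty intersections:
  A1={{t1},{t6},{t1,t3},{t1,t4},{t1,t5},{t1,t6},{t2,t6},{t3,t6},{t4,t6},{t5,t6},{t1,t3,t6},{t1,t4,t5},{t2,t4,t6},{t3,t5,t6}} A2={{t5},{t6},{t1,t5},{t1,t6},{t2,t6},{t3,t5},{t3,t6},{t4,t5},{t4,t6},{t5,t6},{t1,t3,t6},{t1,t4,t5},{t2,t4,t6},{t3,t5,t6}} A3={{t2},{t3},{t4},{t1,t3},{t1,t4},{t2,t4},{t2,t6},{t3,t5},{t3,t6},{t4,t5},{t4,t6},{t1,t3,t6},{t1,t4,t5},{t2,t4,t6},{t3,t5,t6}}
  A12={{t6},{t1,t5},{t1,t6},{t2,t6},{t3,t6},{t4,t6},{t5,t6},{t1,t3,t6},{t1,t4,t5},{t2,t4,t6},{t3,t5,t6}} A13={{t1,t3},{t1,t4},{t2,t6},{t3,t6},{t4,t6},{t1,t3,t6},{t1,t4,t5},{t2,t4,t6},{t3,t5,t6}} A23={{t2,t6},{t3,t5},{t3,t6},{t4,t5},{t4,t6},{t1,t3,t6},{t1,t4,t5},{t2,t4,t6},{t3,t5,t6}}
  A123={{t2,t6},{t3,t6},{t4,t6},{t1,t3,t6},{t1,t4,t5},{t2,t4,t6},{t3,t5,t6}}
components per intersection:
  A1: {{t1},{t6},{t1,t3},{t1,t4},{t1,t5},{t1,t6},{t2,t6},{t3,t6},{t4,t6},{t5,t6},{t1,t3,t6},{t1,t4,t5},{t2,t4,t6},{t3,t5,t6}}
  A2: {{t5},{t6},{t1,t5},{t1,t6},{t2,t6},{t3,t5},{t3,t6},{t4,t5},{t4,t6},{t5,t6},{t1,t3,t6},{t1,t4,t5},{t2,t4,t6},{t3,t5,t6}}
  A3: {{t2},{t4},{t1,t4},{t2,t4},{t2,t6},{t4,t5},{t4,t6},{t1,t4,t5},{t2,t4,t6}} {{t3},{t1,t3},{t3,t5},{t3,t6},{t1,t3,t6},{t3,t5,t6}}
  A12: {{t6},{t1,t6},{t2,t6},{t3,t6},{t4,t6},{t5,t6},{t1,t3,t6},{t2,t4,t6},{t3,t5,t6}} {{t1,t5},{t1,t4,t5}}
  A13: {{t1,t3},{t3,t6},{t1,t3,t6},{t3,t5,t6}} {{t1,t4},{t1,t4,t5}} {{t2,t6},{t4,t6},{t2,t4,t6}}
  A23: {{t2,t6},{t4,t6},{t2,t4,t6}} {{t3,t5},{t3,t6},{t1,t3,t6},{t3,t5,t6}} {{t4,t5},{t1,t4,t5}}
  A123: {{t2,t6},{t4,t6},{t2,t4,t6}} {{t3,t6},{t1,t3,t6},{t3,t5,t6}} {{t1,t4,t5}}
C dims 4,8,3; δ0: rk 3, SNF 1^3; δ1: rk 3, SNF 1^3
Ȟ^0: (4−3)−0=1 ⇒ Z
Ȟ^1: (8−3)−3=2 ⇒ Z^2
Ȟ^2: (3−0)−3=0 ⇒ 0


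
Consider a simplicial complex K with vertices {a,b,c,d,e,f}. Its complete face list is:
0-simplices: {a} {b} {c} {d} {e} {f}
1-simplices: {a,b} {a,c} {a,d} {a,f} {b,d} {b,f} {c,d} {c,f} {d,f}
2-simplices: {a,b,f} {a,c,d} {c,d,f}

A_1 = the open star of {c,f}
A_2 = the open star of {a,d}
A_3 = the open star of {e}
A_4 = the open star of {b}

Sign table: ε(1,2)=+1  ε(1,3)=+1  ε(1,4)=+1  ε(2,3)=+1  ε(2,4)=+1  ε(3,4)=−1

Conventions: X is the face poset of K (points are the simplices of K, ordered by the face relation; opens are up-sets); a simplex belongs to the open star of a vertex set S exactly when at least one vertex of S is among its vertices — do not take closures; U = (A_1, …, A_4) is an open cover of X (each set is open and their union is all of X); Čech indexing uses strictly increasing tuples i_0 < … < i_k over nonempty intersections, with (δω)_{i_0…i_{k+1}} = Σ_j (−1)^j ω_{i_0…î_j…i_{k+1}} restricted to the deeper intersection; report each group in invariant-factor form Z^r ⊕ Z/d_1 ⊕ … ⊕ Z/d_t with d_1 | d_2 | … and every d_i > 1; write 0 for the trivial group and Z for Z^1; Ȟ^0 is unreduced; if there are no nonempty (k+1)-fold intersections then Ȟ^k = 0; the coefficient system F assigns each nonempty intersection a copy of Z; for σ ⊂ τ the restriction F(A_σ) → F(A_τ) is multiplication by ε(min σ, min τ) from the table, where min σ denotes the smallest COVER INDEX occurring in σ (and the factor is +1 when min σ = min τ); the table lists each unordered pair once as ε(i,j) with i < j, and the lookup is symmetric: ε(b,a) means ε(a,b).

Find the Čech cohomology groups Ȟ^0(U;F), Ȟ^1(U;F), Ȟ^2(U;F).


intersection data:
  A1={{c},{f},{a,c},{a,f},{b,f},{c,d},{c,f},{d,f},{a,b,f},{a,c,d},{c,d,f}} A2={{a},{d},{a,b},{a,c},{a,d},{a,f},{b,d},{c,d},{d,f},{a,b,f},{a,c,d},{c,d,f}} A3={{e}} A4={{b},{a,b},{b,d},{b,f},{a,b,f}}
  A12={{a,c},{a,f},{c,d},{d,f},{a,b,f},{a,c,d},{c,d,f}} A14={{b,f},{a,b,f}} A24={{a,b},{b,d},{a,b,f}}
  A124={{a,b,f}}
C dims 4,3,1; δ0: rk 2, SNF 1^2; δ1: rk 1, SNF 1^1
Ȟ^0 = (4 − 2) − 0 = 2, so Ȟ^0 ≅ Z^2
Ȟ^1 = (3 − 1) − 2 = 0, so Ȟ^1 ≅ 0
Ȟ^2 = (1 − 0) − 1 = 0, so Ȟ^2 ≅ 0

Ȟ^0 ≅ Z^2,  Ȟ^1 ≅ 0,  Ȟ^2 ≅ 0


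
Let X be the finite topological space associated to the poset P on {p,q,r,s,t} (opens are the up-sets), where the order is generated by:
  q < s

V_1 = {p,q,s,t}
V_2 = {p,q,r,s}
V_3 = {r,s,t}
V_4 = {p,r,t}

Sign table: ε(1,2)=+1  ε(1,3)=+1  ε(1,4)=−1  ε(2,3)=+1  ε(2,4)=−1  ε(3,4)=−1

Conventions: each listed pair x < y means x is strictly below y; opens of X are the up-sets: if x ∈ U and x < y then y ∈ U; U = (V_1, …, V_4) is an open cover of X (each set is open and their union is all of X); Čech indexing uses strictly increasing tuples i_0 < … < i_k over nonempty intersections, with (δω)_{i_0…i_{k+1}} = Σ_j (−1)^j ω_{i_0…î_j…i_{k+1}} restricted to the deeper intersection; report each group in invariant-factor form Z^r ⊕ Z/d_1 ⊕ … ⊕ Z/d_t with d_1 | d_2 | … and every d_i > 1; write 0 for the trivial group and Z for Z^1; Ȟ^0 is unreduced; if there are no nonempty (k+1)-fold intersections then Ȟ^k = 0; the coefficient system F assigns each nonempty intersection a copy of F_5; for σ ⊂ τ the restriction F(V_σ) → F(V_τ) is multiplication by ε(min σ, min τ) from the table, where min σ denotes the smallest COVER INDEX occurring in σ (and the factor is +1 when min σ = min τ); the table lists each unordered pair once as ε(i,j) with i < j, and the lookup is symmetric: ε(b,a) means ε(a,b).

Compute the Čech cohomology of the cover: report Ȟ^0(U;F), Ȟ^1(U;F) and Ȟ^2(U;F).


Ȟ^0 = Z/5, Ȟ^1 = 0, Ȟ^2 = Z/5

intersection data:
  V12={p,q,s} V13={s,t} V14={p,t} V23={r,s} V24={p,r} V34={r,t}
  V123={s} V124={p} V134={t} V234={r}
C dims 4,6,4; δ0: rk_F5 3; δ1: rk_F5 3
Ȟ^0 = (4 − 3) − 0 = 1, so Ȟ^0 ≅ Z/5
Ȟ^1 = (6 − 3) − 3 = 0, so Ȟ^1 ≅ 0
Ȟ^2 = (4 − 0) − 3 = 1, so Ȟ^2 ≅ Z/5


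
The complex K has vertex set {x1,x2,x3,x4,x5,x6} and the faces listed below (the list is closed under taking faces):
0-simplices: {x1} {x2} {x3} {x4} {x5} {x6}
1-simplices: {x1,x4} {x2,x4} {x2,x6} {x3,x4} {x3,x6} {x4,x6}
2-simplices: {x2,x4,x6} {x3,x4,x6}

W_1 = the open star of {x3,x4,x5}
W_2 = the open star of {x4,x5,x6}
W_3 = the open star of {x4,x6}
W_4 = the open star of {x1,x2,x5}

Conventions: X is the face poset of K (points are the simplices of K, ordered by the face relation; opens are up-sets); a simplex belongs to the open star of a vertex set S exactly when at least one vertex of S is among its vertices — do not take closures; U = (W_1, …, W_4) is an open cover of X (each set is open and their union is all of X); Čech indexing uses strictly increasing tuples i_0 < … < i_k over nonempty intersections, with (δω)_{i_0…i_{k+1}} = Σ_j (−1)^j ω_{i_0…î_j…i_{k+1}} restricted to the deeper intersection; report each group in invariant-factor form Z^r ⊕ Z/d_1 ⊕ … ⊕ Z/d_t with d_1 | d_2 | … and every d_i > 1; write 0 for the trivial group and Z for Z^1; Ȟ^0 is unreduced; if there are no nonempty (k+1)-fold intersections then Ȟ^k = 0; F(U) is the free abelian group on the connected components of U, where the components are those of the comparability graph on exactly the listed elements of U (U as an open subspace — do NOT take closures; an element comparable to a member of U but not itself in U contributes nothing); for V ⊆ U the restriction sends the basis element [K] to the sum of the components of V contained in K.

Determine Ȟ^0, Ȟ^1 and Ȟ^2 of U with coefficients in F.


Ȟ^0 = Z^2,  Ȟ^1 = 0,  Ȟ^2 = 0

nerve simplices:
  W1={{x3},{x4},{x5},{x1,x4},{x2,x4},{x3,x4},{x3,x6},{x4,x6},{x2,x4,x6},{x3,x4,x6}} W2={{x4},{x5},{x6},{x1,x4},{x2,x4},{x2,x6},{x3,x4},{x3,x6},{x4,x6},{x2,x4,x6},{x3,x4,x6}} W3={{x4},{x6},{x1,x4},{x2,x4},{x2,x6},{x3,x4},{x3,x6},{x4,x6},{x2,x4,x6},{x3,x4,x6}} W4={{x1},{x2},{x5},{x1,x4},{x2,x4},{x2,x6},{x2,x4,x6}}
  W12={{x4},{x5},{x1,x4},{x2,x4},{x3,x4},{x3,x6},{x4,x6},{x2,x4,x6},{x3,x4,x6}} W13={{x4},{x1,x4},{x2,x4},{x3,x4},{x3,x6},{x4,x6},{x2,x4,x6},{x3,x4,x6}} W14={{x5},{x1,x4},{x2,x4},{x2,x4,x6}} W23={{x4},{x6},{x1,x4},{x2,x4},{x2,x6},{x3,x4},{x3,x6},{x4,x6},{x2,x4,x6},{x3,x4,x6}} W24={{x5},{x1,x4},{x2,x4},{x2,x6},{x2,x4,x6}} W34={{x1,x4},{x2,x4},{x2,x6},{x2,x4,x6}}
  W123={{x4},{x1,x4},{x2,x4},{x3,x4},{x3,x6},{x4,x6},{x2,x4,x6},{x3,x4,x6}} W124={{x5},{x1,x4},{x2,x4},{x2,x4,x6}} W134={{x1,x4},{x2,x4},{x2,x4,x6}} W234={{x1,x4},{x2,x4},{x2,x6},{x2,x4,x6}}
  W1234={{x1,x4},{x2,x4},{x2,x4,x6}}
components per intersection:
  W1: {{x3},{x4},{x1,x4},{x2,x4},{x3,x4},{x3,x6},{x4,x6},{x2,x4,x6},{x3,x4,x6}} {{x5}}
  W2: {{x4},{x6},{x1,x4},{x2,x4},{x2,x6},{x3,x4},{x3,x6},{x4,x6},{x2,x4,x6},{x3,x4,x6}} {{x5}}
  W3: {{x4},{x6},{x1,x4},{x2,x4},{x2,x6},{x3,x4},{x3,x6},{x4,x6},{x2,x4,x6},{x3,x4,x6}}
  W4: {{x1},{x1,x4}} {{x2},{x2,x4},{x2,x6},{x2,x4,x6}} {{x5}}
  W12: {{x4},{x1,x4},{x2,x4},{x3,x4},{x3,x6},{x4,x6},{x2,x4,x6},{x3,x4,x6}} {{x5}}
  W13: {{x4},{x1,x4},{x2,x4},{x3,x4},{x3,x6},{x4,x6},{x2,x4,x6},{x3,x4,x6}}
  W14: {{x5}} {{x1,x4}} {{x2,x4},{x2,x4,x6}}
  W23: {{x4},{x6},{x1,x4},{x2,x4},{x2,x6},{x3,x4},{x3,x6},{x4,x6},{x2,x4,x6},{x3,x4,x6}}
  W24: {{x5}} {{x1,x4}} {{x2,x4},{x2,x6},{x2,x4,x6}}
  W34: {{x1,x4}} {{x2,x4},{x2,x6},{x2,x4,x6}}
  W123: {{x4},{x1,x4},{x2,x4},{x3,x4},{x3,x6},{x4,x6},{x2,x4,x6},{x3,x4,x6}}
  W124: {{x5}} {{x1,x4}} {{x2,x4},{x2,x4,x6}}
  W134: {{x1,x4}} {{x2,x4},{x2,x4,x6}}
  W234: {{x1,x4}} {{x2,x4},{x2,x6},{x2,x4,x6}}
  W1234: {{x1,x4}} {{x2,x4},{x2,x4,x6}}
C dims 8,12,8,2; δ0: rk 6, SNF 1^6; δ1: rk 6, SNF 1^6; δ2: rk 2, SNF 1^2
degree 0: 8−6−0 = 2 → Ȟ^0 ≅ Z^2
degree 1: 12−6−6 = 0 → Ȟ^1 ≅ 0
degree 2: 8−2−6 = 0 → Ȟ^2 ≅ 0


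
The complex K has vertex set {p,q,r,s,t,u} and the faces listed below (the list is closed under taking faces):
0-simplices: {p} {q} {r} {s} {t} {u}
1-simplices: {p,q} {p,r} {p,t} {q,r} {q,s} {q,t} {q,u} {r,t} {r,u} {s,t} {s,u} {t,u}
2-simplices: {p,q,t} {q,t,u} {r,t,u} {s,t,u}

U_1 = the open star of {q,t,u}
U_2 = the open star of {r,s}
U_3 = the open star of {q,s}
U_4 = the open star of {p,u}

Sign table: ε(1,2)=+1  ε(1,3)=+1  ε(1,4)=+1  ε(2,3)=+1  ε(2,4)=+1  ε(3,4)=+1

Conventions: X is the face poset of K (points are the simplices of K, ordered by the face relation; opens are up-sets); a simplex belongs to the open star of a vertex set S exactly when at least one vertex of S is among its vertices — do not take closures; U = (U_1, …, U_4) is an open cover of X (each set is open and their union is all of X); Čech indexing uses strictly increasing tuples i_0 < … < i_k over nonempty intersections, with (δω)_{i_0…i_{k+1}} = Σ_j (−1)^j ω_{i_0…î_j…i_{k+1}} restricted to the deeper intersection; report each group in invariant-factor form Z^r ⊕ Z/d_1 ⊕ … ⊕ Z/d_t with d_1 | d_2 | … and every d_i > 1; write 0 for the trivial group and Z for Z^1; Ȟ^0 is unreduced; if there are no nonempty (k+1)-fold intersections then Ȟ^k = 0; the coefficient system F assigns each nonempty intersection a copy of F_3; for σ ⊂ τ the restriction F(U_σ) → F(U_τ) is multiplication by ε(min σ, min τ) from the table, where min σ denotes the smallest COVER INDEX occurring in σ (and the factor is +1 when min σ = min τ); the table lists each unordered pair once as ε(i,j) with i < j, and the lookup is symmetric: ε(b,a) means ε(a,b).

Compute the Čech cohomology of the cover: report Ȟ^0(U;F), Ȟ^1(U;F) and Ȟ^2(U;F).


nerve of the cover:
  U1={{q},{t},{u},{p,q},{p,t},{q,r},{q,s},{q,t},{q,u},{r,t},{r,u},{s,t},{s,u},{t,u},{p,q,t},{q,t,u},{r,t,u},{s,t,u}} U2={{r},{s},{p,r},{q,r},{q,s},{r,t},{r,u},{s,t},{s,u},{r,t,u},{s,t,u}} U3={{q},{s},{p,q},{q,r},{q,s},{q,t},{q,u},{s,t},{s,u},{p,q,t},{q,t,u},{s,t,u}} U4={{p},{u},{p,q},{p,r},{p,t},{q,u},{r,u},{s,u},{t,u},{p,q,t},{q,t,u},{r,t,u},{s,t,u}}
  U12={{q,r},{q,s},{r,t},{r,u},{s,t},{s,u},{r,t,u},{s,t,u}} U13={{q},{p,q},{q,r},{q,s},{q,t},{q,u},{s,t},{s,u},{p,q,t},{q,t,u},{s,t,u}} U14={{u},{p,q},{p,t},{q,u},{r,u},{s,u},{t,u},{p,q,t},{q,t,u},{r,t,u},{s,t,u}} U23={{s},{q,r},{q,s},{s,t},{s,u},{s,t,u}} U24={{p,r},{r,u},{s,u},{r,t,u},{s,t,u}} U34={{p,q},{q,u},{s,u},{p,q,t},{q,t,u},{s,t,u}}
  U123={{q,r},{q,s},{s,t},{s,u},{s,t,u}} U124={{r,u},{s,u},{r,t,u},{s,t,u}} U134={{p,q},{q,u},{s,u},{p,q,t},{q,t,u},{s,t,u}} U234={{s,u},{s,t,u}}
  U1234={{s,u},{s,t,u}}
C dims 4,6,4,1; δ0: rk_F3 3; δ1: rk_F3 3; δ2: rk_F3 1
Ȟ^0 = (4 − 3) − 0 = 1, so Ȟ^0 ≅ Z/3
Ȟ^1 = (6 − 3) − 3 = 0, so Ȟ^1 ≅ 0
Ȟ^2 = (4 − 1) − 3 = 0, so Ȟ^2 ≅ 0

Ȟ^0 ≅ Z/3,  Ȟ^1 ≅ 0,  Ȟ^2 ≅ 0


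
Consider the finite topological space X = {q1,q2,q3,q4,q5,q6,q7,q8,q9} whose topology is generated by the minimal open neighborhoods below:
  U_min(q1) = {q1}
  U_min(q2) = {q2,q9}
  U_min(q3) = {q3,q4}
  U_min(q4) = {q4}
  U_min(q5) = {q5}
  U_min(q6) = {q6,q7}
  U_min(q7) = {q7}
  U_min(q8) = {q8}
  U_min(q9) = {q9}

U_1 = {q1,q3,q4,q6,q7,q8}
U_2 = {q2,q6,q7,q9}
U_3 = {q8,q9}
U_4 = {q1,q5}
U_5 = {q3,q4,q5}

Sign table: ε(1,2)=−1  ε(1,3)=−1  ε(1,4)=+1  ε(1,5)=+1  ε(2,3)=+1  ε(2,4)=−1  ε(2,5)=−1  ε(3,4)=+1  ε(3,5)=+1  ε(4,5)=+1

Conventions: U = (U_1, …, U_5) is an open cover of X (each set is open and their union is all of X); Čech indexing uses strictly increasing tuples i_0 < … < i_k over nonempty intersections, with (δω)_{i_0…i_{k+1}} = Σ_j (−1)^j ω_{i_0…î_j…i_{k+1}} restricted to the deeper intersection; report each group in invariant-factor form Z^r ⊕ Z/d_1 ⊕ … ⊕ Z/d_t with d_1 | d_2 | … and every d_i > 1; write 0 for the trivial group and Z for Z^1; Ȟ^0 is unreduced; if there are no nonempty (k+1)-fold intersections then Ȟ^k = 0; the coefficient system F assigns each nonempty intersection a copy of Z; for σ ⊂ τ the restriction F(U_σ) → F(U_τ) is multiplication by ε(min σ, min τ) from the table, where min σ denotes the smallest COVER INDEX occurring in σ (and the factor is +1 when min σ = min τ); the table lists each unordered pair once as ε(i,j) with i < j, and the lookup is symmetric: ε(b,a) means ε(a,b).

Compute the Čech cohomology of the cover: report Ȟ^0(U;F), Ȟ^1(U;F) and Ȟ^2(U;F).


nerve simplices:
  U12={q6,q7} U13={q8} U14={q1} U15={q3,q4} U23={q9} U45={q5}
C dims 5,6; δ0: rk 4, SNF 1^4
degree 0: 5−4−0 = 1 → Ȟ^0 ≅ Z
degree 1: 6−0−4 = 2 → Ȟ^1 ≅ Z^2
degree 2: 0−0−0 = 0 → Ȟ^2 ≅ 0

Ȟ^0(U;F) ≅ Z, Ȟ^1(U;F) ≅ Z^2 and Ȟ^2(U;F) ≅ 0


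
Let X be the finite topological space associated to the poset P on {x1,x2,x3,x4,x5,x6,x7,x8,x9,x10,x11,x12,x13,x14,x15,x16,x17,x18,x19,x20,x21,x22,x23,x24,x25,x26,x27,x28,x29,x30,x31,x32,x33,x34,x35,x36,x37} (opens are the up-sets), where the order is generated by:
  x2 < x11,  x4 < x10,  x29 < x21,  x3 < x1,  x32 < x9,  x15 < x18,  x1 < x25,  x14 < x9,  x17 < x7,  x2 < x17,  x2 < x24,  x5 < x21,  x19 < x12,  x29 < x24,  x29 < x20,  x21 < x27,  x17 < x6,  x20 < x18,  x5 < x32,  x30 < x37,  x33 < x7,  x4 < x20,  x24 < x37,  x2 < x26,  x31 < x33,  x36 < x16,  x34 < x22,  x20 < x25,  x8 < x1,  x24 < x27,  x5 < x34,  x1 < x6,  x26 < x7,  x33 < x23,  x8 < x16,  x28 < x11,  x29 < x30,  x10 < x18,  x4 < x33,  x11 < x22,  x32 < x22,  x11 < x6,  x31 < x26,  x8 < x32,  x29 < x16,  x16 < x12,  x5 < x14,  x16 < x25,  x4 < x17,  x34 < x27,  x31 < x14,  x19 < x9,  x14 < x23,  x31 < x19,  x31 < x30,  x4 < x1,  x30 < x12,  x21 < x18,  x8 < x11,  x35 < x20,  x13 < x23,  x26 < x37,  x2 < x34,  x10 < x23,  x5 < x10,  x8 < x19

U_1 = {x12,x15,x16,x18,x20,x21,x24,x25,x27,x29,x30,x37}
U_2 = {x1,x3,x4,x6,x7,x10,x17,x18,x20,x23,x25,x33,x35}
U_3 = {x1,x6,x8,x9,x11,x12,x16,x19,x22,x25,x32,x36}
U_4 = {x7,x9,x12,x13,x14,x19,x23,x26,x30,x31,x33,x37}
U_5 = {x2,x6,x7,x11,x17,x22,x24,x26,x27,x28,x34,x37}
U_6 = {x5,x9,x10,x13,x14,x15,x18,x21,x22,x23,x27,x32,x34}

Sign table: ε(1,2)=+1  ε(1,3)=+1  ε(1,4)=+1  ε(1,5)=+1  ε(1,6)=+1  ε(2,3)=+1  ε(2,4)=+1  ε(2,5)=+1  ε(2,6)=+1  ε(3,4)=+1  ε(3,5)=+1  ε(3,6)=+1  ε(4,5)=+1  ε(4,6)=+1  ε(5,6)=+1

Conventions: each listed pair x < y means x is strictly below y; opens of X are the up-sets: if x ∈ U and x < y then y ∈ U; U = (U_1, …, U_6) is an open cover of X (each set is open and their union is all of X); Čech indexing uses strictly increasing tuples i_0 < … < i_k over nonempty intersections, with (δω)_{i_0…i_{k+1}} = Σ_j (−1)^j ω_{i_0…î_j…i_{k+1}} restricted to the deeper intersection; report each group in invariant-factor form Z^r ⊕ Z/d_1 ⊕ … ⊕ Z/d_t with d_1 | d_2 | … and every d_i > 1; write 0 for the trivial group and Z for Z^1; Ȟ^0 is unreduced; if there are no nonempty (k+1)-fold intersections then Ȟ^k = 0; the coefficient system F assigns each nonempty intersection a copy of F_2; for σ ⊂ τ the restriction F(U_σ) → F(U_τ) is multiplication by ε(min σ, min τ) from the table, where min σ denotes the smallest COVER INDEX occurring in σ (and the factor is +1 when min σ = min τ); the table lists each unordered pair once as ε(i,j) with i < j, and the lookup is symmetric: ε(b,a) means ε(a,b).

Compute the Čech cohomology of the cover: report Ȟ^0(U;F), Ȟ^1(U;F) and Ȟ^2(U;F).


Ȟ^0 ≅ Z/2, Ȟ^1 ≅ Z/2 and Ȟ^2 ≅ Z/2

cover nerve:
  U12={x18,x20,x25} U13={x12,x16,x25} U14={x12,x30,x37} U15={x24,x27,x37} U16={x15,x18,x21,x27} U23={x1,x6,x25} U24={x7,x23,x33} U25={x6,x7,x17} U26={x10,x18,x23} U34={x9,x12,x19} U35={x6,x11,x22} U36={x9,x22,x32} U45={x7,x26,x37} U46={x9,x13,x14,x23} U56={x22,x27,x34}
  U123={x25} U126={x18} U134={x12} U145={x37} U156={x27} U235={x6} U245={x7} U246={x23} U346={x9} U356={x22}
C dims 6,15,10; δ0: rk_F2 5; δ1: rk_F2 9
Ȟ^0: (6−5)−0=1 ⇒ Z/2
Ȟ^1: (15−9)−5=1 ⇒ Z/2
Ȟ^2: (10−0)−9=1 ⇒ Z/2


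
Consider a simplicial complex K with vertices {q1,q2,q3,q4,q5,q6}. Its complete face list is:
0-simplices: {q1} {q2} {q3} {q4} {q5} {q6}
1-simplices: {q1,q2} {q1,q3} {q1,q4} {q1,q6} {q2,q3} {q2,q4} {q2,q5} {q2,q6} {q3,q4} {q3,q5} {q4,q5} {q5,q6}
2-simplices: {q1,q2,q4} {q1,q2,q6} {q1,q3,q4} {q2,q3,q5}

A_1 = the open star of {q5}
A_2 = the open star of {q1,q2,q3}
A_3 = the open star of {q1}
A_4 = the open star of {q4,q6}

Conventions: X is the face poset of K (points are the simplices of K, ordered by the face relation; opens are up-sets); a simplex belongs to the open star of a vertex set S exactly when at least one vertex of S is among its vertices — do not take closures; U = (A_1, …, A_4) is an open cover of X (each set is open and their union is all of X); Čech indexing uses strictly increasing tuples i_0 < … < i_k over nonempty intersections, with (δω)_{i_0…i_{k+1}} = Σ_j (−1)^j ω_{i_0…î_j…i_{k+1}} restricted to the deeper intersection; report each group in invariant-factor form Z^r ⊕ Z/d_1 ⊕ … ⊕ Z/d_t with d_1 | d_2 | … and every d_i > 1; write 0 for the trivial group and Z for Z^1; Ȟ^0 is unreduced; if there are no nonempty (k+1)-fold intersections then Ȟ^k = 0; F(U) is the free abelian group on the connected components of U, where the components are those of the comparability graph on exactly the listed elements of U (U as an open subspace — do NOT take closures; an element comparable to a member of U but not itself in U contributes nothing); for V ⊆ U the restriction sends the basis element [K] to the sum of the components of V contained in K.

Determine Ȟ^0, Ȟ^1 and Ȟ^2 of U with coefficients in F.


nerve of the cover:
  A1={{q5},{q2,q5},{q3,q5},{q4,q5},{q5,q6},{q2,q3,q5}} A2={{q1},{q2},{q3},{q1,q2},{q1,q3},{q1,q4},{q1,q6},{q2,q3},{q2,q4},{q2,q5},{q2,q6},{q3,q4},{q3,q5},{q1,q2,q4},{q1,q2,q6},{q1,q3,q4},{q2,q3,q5}} A3={{q1},{q1,q2},{q1,q3},{q1,q4},{q1,q6},{q1,q2,q4},{q1,q2,q6},{q1,q3,q4}} A4={{q4},{q6},{q1,q4},{q1,q6},{q2,q4},{q2,q6},{q3,q4},{q4,q5},{q5,q6},{q1,q2,q4},{q1,q2,q6},{q1,q3,q4}}
  A12={{q2,q5},{q3,q5},{q2,q3,q5}} A14={{q4,q5},{q5,q6}} A23={{q1},{q1,q2},{q1,q3},{q1,q4},{q1,q6},{q1,q2,q4},{q1,q2,q6},{q1,q3,q4}} A24={{q1,q4},{q1,q6},{q2,q4},{q2,q6},{q3,q4},{q1,q2,q4},{q1,q2,q6},{q1,q3,q4}} A34={{q1,q4},{q1,q6},{q1,q2,q4},{q1,q2,q6},{q1,q3,q4}}
  A234={{q1,q4},{q1,q6},{q1,q2,q4},{q1,q2,q6},{q1,q3,q4}}
components per intersection:
  A1: {{q5},{q2,q5},{q3,q5},{q4,q5},{q5,q6},{q2,q3,q5}}
  A2: {{q1},{q2},{q3},{q1,q2},{q1,q3},{q1,q4},{q1,q6},{q2,q3},{q2,q4},{q2,q5},{q2,q6},{q3,q4},{q3,q5},{q1,q2,q4},{q1,q2,q6},{q1,q3,q4},{q2,q3,q5}}
  A3: {{q1},{q1,q2},{q1,q3},{q1,q4},{q1,q6},{q1,q2,q4},{q1,q2,q6},{q1,q3,q4}}
  A4: {{q4},{q1,q4},{q2,q4},{q3,q4},{q4,q5},{q1,q2,q4},{q1,q3,q4}} {{q6},{q1,q6},{q2,q6},{q5,q6},{q1,q2,q6}}
  A12: {{q2,q5},{q3,q5},{q2,q3,q5}}
  A14: {{q4,q5}} {{q5,q6}}
  A23: {{q1},{q1,q2},{q1,q3},{q1,q4},{q1,q6},{q1,q2,q4},{q1,q2,q6},{q1,q3,q4}}
  A24: {{q1,q4},{q2,q4},{q3,q4},{q1,q2,q4},{q1,q3,q4}} {{q1,q6},{q2,q6},{q1,q2,q6}}
  A34: {{q1,q4},{q1,q2,q4},{q1,q3,q4}} {{q1,q6},{q1,q2,q6}}
  A234: {{q1,q4},{q1,q2,q4},{q1,q3,q4}} {{q1,q6},{q1,q2,q6}}
C dims 5,8,2; δ0: rk 4, SNF 1^4; δ1: rk 2, SNF 1^2
Ȟ^0 = (5 − 4) − 0 = 1, so Ȟ^0 ≅ Z
Ȟ^1 = (8 − 2) − 4 = 2, so Ȟ^1 ≅ Z^2
Ȟ^2 = (2 − 0) − 2 = 0, so Ȟ^2 ≅ 0

Ȟ^0(U;F) ≅ Z,  Ȟ^1(U;F) ≅ Z^2,  Ȟ^2(U;F) ≅ 0


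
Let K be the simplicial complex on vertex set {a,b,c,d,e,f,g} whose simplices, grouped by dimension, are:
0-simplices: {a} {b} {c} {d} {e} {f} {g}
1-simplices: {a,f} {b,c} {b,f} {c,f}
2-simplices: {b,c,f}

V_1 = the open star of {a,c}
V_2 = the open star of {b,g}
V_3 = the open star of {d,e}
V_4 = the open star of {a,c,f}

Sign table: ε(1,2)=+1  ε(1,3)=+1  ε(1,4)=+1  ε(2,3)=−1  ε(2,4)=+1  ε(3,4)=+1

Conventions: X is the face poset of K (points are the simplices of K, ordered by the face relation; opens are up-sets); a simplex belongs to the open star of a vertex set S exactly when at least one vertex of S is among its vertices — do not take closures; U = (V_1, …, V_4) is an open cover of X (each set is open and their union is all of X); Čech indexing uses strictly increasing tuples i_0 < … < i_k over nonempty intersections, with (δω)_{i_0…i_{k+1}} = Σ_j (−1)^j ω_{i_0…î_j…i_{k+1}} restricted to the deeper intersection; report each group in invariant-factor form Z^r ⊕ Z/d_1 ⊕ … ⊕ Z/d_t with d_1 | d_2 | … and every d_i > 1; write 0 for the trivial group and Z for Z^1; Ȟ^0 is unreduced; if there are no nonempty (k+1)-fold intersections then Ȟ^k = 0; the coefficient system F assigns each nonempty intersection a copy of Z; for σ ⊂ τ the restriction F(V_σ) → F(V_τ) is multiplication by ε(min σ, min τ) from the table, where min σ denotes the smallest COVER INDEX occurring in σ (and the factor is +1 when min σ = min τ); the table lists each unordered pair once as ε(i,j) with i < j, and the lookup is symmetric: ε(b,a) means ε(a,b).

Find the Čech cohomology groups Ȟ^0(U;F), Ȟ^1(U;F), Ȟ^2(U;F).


Ȟ^0(U;F) ≅ Z^2, Ȟ^1(U;F) ≅ 0, Ȟ^2(U;F) ≅ 0

nonempty overlaps:
  V1={{a},{c},{a,f},{b,c},{c,f},{b,c,f}} V2={{b},{g},{b,c},{b,f},{b,c,f}} V3={{d},{e}} V4={{a},{c},{f},{a,f},{b,c},{b,f},{c,f},{b,c,f}}
  V12={{b,c},{b,c,f}} V14={{a},{c},{a,f},{b,c},{c,f},{b,c,f}} V24={{b,c},{b,f},{b,c,f}}
  V124={{b,c},{b,c,f}}
C dims 4,3,1; δ0: rk 2, SNF 1^2; δ1: rk 1, SNF 1^1
degree 0: 4−2−0 = 2 → Ȟ^0 ≅ Z^2
degree 1: 3−1−2 = 0 → Ȟ^1 ≅ 0
degree 2: 1−0−1 = 0 → Ȟ^2 ≅ 0


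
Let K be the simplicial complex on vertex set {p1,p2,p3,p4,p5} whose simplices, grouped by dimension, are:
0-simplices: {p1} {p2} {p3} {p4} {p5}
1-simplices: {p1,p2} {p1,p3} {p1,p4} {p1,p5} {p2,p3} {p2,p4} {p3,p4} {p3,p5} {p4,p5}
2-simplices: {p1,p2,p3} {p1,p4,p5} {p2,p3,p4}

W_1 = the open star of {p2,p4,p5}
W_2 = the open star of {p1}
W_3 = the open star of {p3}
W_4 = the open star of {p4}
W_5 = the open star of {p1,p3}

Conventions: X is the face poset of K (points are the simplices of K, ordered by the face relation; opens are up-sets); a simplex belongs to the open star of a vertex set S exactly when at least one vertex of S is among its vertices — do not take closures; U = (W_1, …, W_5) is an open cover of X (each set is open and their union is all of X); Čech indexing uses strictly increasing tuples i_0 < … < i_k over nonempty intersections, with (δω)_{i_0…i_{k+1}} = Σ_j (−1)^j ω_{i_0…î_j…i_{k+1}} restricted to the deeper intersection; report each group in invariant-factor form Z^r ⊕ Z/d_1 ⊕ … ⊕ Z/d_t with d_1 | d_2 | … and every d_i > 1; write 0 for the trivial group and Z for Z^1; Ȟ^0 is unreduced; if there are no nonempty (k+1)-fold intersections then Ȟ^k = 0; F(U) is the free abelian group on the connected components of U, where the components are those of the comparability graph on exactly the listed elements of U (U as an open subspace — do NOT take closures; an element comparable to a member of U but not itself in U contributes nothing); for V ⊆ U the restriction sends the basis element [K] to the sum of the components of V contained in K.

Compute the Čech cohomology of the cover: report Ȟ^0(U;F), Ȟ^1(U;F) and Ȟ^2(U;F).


cover nerve:
  W1={{p2},{p4},{p5},{p1,p2},{p1,p4},{p1,p5},{p2,p3},{p2,p4},{p3,p4},{p3,p5},{p4,p5},{p1,p2,p3},{p1,p4,p5},{p2,p3,p4}} W2={{p1},{p1,p2},{p1,p3},{p1,p4},{p1,p5},{p1,p2,p3},{p1,p4,p5}} W3={{p3},{p1,p3},{p2,p3},{p3,p4},{p3,p5},{p1,p2,p3},{p2,p3,p4}} W4={{p4},{p1,p4},{p2,p4},{p3,p4},{p4,p5},{p1,p4,p5},{p2,p3,p4}} W5={{p1},{p3},{p1,p2},{p1,p3},{p1,p4},{p1,p5},{p2,p3},{p3,p4},{p3,p5},{p1,p2,p3},{p1,p4,p5},{p2,p3,p4}}
  W12={{p1,p2},{p1,p4},{p1,p5},{p1,p2,p3},{p1,p4,p5}} W13={{p2,p3},{p3,p4},{p3,p5},{p1,p2,p3},{p2,p3,p4}} W14={{p4},{p1,p4},{p2,p4},{p3,p4},{p4,p5},{p1,p4,p5},{p2,p3,p4}} W15={{p1,p2},{p1,p4},{p1,p5},{p2,p3},{p3,p4},{p3,p5},{p1,p2,p3},{p1,p4,p5},{p2,p3,p4}} W23={{p1,p3},{p1,p2,p3}} W24={{p1,p4},{p1,p4,p5}} W25={{p1},{p1,p2},{p1,p3},{p1,p4},{p1,p5},{p1,p2,p3},{p1,p4,p5}} W34={{p3,p4},{p2,p3,p4}} W35={{p3},{p1,p3},{p2,p3},{p3,p4},{p3,p5},{p1,p2,p3},{p2,p3,p4}} W45={{p1,p4},{p3,p4},{p1,p4,p5},{p2,p3,p4}}
  W123={{p1,p2,p3}} W124={{p1,p4},{p1,p4,p5}} W125={{p1,p2},{p1,p4},{p1,p5},{p1,p2,p3},{p1,p4,p5}} W134={{p3,p4},{p2,p3,p4}} W135={{p2,p3},{p3,p4},{p3,p5},{p1,p2,p3},{p2,p3,p4}} W145={{p1,p4},{p3,p4},{p1,p4,p5},{p2,p3,p4}} W235={{p1,p3},{p1,p2,p3}} W245={{p1,p4},{p1,p4,p5}} W345={{p3,p4},{p2,p3,p4}}
  W1235={{p1,p2,p3}} W1245={{p1,p4},{p1,p4,p5}} W1345={{p3,p4},{p2,p3,p4}}
components per intersection:
  W1: {{p2},{p4},{p5},{p1,p2},{p1,p4},{p1,p5},{p2,p3},{p2,p4},{p3,p4},{p3,p5},{p4,p5},{p1,p2,p3},{p1,p4,p5},{p2,p3,p4}}
  W2: {{p1},{p1,p2},{p1,p3},{p1,p4},{p1,p5},{p1,p2,p3},{p1,p4,p5}}
  W3: {{p3},{p1,p3},{p2,p3},{p3,p4},{p3,p5},{p1,p2,p3},{p2,p3,p4}}
  W4: {{p4},{p1,p4},{p2,p4},{p3,p4},{p4,p5},{p1,p4,p5},{p2,p3,p4}}
  W5: {{p1},{p3},{p1,p2},{p1,p3},{p1,p4},{p1,p5},{p2,p3},{p3,p4},{p3,p5},{p1,p2,p3},{p1,p4,p5},{p2,p3,p4}}
  W12: {{p1,p2},{p1,p2,p3}} {{p1,p4},{p1,p5},{p1,p4,p5}}
  W13: {{p2,p3},{p3,p4},{p1,p2,p3},{p2,p3,p4}} {{p3,p5}}
  W14: {{p4},{p1,p4},{p2,p4},{p3,p4},{p4,p5},{p1,p4,p5},{p2,p3,p4}}
  W15: {{p1,p2},{p2,p3},{p3,p4},{p1,p2,p3},{p2,p3,p4}} {{p1,p4},{p1,p5},{p1,p4,p5}} {{p3,p5}}
  W23: {{p1,p3},{p1,p2,p3}}
  W24: {{p1,p4},{p1,p4,p5}}
  W25: {{p1},{p1,p2},{p1,p3},{p1,p4},{p1,p5},{p1,p2,p3},{p1,p4,p5}}
  W34: {{p3,p4},{p2,p3,p4}}
  W35: {{p3},{p1,p3},{p2,p3},{p3,p4},{p3,p5},{p1,p2,p3},{p2,p3,p4}}
  W45: {{p1,p4},{p1,p4,p5}} {{p3,p4},{p2,p3,p4}}
  W123: {{p1,p2,p3}}
  W124: {{p1,p4},{p1,p4,p5}}
  W125: {{p1,p2},{p1,p2,p3}} {{p1,p4},{p1,p5},{p1,p4,p5}}
  W134: {{p3,p4},{p2,p3,p4}}
  W135: {{p2,p3},{p3,p4},{p1,p2,p3},{p2,p3,p4}} {{p3,p5}}
  W145: {{p1,p4},{p1,p4,p5}} {{p3,p4},{p2,p3,p4}}
  W235: {{p1,p3},{p1,p2,p3}}
  W245: {{p1,p4},{p1,p4,p5}}
  W345: {{p3,p4},{p2,p3,p4}}
  W1235: {{p1,p2,p3}}
  W1245: {{p1,p4},{p1,p4,p5}}
  W1345: {{p3,p4},{p2,p3,p4}}
C dims 5,15,12,3; δ0: rk 4, SNF 1^4; δ1: rk 9, SNF 1^9; δ2: rk 3, SNF 1^3
Ȟ^0: (5−4)−0=1 ⇒ Z
Ȟ^1: (15−9)−4=2 ⇒ Z^2
Ȟ^2: (12−3)−9=0 ⇒ 0

Ȟ^0(U;F) ≅ Z, Ȟ^1(U;F) ≅ Z^2 and Ȟ^2(U;F) ≅ 0


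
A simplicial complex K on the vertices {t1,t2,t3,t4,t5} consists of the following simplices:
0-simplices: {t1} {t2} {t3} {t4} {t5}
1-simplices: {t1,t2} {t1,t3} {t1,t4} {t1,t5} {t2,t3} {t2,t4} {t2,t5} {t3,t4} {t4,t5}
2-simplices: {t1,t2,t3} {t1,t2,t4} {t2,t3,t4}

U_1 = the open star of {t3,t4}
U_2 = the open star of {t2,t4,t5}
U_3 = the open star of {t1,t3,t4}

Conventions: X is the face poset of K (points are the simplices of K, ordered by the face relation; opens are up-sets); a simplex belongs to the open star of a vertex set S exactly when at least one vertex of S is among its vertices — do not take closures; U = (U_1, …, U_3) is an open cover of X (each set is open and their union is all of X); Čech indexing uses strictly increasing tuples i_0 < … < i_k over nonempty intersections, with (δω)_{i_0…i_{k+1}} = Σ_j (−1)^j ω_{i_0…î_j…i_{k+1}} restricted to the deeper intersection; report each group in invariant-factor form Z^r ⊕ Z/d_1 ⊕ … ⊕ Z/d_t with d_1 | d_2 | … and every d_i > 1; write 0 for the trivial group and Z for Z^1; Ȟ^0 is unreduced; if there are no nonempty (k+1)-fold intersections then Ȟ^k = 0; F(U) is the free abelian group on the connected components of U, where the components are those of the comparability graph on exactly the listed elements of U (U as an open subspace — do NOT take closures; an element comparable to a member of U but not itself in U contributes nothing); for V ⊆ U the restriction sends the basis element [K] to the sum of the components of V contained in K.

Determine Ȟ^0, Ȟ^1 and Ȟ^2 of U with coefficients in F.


Ȟ^0(U;F) ≅ Z, Ȟ^1(U;F) ≅ Z, Ȟ^2(U;F) ≅ 0

cover nerve:
  U1={{t3},{t4},{t1,t3},{t1,t4},{t2,t3},{t2,t4},{t3,t4},{t4,t5},{t1,t2,t3},{t1,t2,t4},{t2,t3,t4}} U2={{t2},{t4},{t5},{t1,t2},{t1,t4},{t1,t5},{t2,t3},{t2,t4},{t2,t5},{t3,t4},{t4,t5},{t1,t2,t3},{t1,t2,t4},{t2,t3,t4}} U3={{t1},{t3},{t4},{t1,t2},{t1,t3},{t1,t4},{t1,t5},{t2,t3},{t2,t4},{t3,t4},{t4,t5},{t1,t2,t3},{t1,t2,t4},{t2,t3,t4}}
  U12={{t4},{t1,t4},{t2,t3},{t2,t4},{t3,t4},{t4,t5},{t1,t2,t3},{t1,t2,t4},{t2,t3,t4}} U13={{t3},{t4},{t1,t3},{t1,t4},{t2,t3},{t2,t4},{t3,t4},{t4,t5},{t1,t2,t3},{t1,t2,t4},{t2,t3,t4}} U23={{t4},{t1,t2},{t1,t4},{t1,t5},{t2,t3},{t2,t4},{t3,t4},{t4,t5},{t1,t2,t3},{t1,t2,t4},{t2,t3,t4}}
  U123={{t4},{t1,t4},{t2,t3},{t2,t4},{t3,t4},{t4,t5},{t1,t2,t3},{t1,t2,t4},{t2,t3,t4}}
components per intersection:
  U1: {{t3},{t4},{t1,t3},{t1,t4},{t2,t3},{t2,t4},{t3,t4},{t4,t5},{t1,t2,t3},{t1,t2,t4},{t2,t3,t4}}
  U2: {{t2},{t4},{t5},{t1,t2},{t1,t4},{t1,t5},{t2,t3},{t2,t4},{t2,t5},{t3,t4},{t4,t5},{t1,t2,t3},{t1,t2,t4},{t2,t3,t4}}
  U3: {{t1},{t3},{t4},{t1,t2},{t1,t3},{t1,t4},{t1,t5},{t2,t3},{t2,t4},{t3,t4},{t4,t5},{t1,t2,t3},{t1,t2,t4},{t2,t3,t4}}
  U12: {{t4},{t1,t4},{t2,t3},{t2,t4},{t3,t4},{t4,t5},{t1,t2,t3},{t1,t2,t4},{t2,t3,t4}}
  U13: {{t3},{t4},{t1,t3},{t1,t4},{t2,t3},{t2,t4},{t3,t4},{t4,t5},{t1,t2,t3},{t1,t2,t4},{t2,t3,t4}}
  U23: {{t4},{t1,t2},{t1,t4},{t2,t3},{t2,t4},{t3,t4},{t4,t5},{t1,t2,t3},{t1,t2,t4},{t2,t3,t4}} {{t1,t5}}
  U123: {{t4},{t1,t4},{t2,t3},{t2,t4},{t3,t4},{t4,t5},{t1,t2,t3},{t1,t2,t4},{t2,t3,t4}}
C dims 3,4,1; δ0: rk 2, SNF 1^2; δ1: rk 1, SNF 1^1
Ȟ^0: (3−2)−0=1 ⇒ Z
Ȟ^1: (4−1)−2=1 ⇒ Z
Ȟ^2: (1−0)−1=0 ⇒ 0


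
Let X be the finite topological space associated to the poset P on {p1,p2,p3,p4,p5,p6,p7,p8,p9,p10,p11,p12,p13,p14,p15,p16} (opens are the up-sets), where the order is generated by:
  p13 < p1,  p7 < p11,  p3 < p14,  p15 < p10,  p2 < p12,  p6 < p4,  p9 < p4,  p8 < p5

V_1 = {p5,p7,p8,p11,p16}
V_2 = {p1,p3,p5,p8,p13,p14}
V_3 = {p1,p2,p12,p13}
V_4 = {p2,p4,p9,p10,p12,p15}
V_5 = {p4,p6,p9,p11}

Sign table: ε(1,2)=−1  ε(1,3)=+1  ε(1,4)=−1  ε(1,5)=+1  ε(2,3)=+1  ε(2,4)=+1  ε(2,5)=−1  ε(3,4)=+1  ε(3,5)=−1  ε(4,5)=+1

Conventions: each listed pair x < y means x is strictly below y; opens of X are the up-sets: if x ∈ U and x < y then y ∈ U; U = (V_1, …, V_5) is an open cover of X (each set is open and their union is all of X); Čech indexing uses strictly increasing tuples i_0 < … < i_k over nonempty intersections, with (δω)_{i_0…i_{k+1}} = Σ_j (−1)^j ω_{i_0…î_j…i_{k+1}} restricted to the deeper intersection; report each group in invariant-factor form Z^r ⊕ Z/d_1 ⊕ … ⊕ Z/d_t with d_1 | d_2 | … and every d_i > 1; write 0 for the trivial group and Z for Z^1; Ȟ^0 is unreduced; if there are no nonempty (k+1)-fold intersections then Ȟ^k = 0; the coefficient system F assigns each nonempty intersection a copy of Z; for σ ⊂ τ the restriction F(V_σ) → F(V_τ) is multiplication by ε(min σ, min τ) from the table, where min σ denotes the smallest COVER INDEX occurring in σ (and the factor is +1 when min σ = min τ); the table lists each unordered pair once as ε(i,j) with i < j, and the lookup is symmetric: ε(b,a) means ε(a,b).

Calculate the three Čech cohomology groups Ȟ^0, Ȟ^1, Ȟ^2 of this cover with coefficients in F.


Ȟ^0 = 0,  Ȟ^1 = Z/2,  Ȟ^2 = 0

nerve simplices:
  V12={p5,p8} V15={p11} V23={p1,p13} V34={p2,p12} V45={p4,p9}
C dims 5,5; δ0: rk 5, SNF 1^4·2
degree 0: 5−5−0 = 0 → Ȟ^0 ≅ 0
degree 1: 5−0−5 = 0 plus torsion [2] → Ȟ^1 ≅ Z/2
degree 2: 0−0−0 = 0 → Ȟ^2 ≅ 0
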